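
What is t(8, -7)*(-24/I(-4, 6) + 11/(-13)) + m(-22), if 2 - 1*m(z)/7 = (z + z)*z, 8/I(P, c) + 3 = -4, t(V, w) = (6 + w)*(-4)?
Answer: -86858/13 ≈ -6681.4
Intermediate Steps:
t(V, w) = -24 - 4*w
I(P, c) = -8/7 (I(P, c) = 8/(-3 - 4) = 8/(-7) = 8*(-1/7) = -8/7)
m(z) = 14 - 14*z**2 (m(z) = 14 - 7*(z + z)*z = 14 - 7*2*z*z = 14 - 14*z**2)
t(8, -7)*(-24/I(-4, 6) + 11/(-13)) + m(-22) = (-24 - 4*(-7))*(-24/(-8/7) + 11/(-13)) + (14 - 14*(-22)**2) = (-24 + 28)*(-24*(-7/8) + 11*(-1/13)) + (14 - 14*484) = 4*(21 - 11/13) + (14 - 6776) = 4*(262/13) - 6762 = 1048/13 - 6762 = -86858/13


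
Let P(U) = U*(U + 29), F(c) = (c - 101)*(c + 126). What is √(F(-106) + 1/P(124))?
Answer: I*√41392729633/3162 ≈ 64.343*I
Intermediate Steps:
F(c) = (-101 + c)*(126 + c)
P(U) = U*(29 + U)
√(F(-106) + 1/P(124)) = √((-12726 + (-106)² + 25*(-106)) + 1/(124*(29 + 124))) = √((-12726 + 11236 - 2650) + 1/(124*153)) = √(-4140 + 1/18972) = √(-78544079/18972) = I*√41392729633/3162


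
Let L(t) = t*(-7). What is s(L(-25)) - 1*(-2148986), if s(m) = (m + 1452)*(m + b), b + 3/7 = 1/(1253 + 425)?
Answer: 28578190477/11746 ≈ 2.4330e+6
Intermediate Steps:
b = -5027/11746 (b = -3/7 + 1/(1253 + 425) = -3/7 + 1/1678 = -5027/11746 ≈ -0.42798)
L(t) = -7*t
s(m) = (1452 + m)*(-5027/11746 + m) (s(m) = (m + 1452)*(m - 5027/11746) = (1452 + m)*(-5027/11746 + m))
s(L(-25)) - 1*(-2148986) = (-3649602/5873 + (-7*(-25))² + 17050165*(-7*(-25))/11746) - 1*(-2148986) = (-3649602/5873 + 175² + (17050165/11746)*175) + 2148986 = (-3649602/5873 + 30625 + 426254125/1678) + 2148986 = 3336200921/11746 + 2148986 = 28578190477/11746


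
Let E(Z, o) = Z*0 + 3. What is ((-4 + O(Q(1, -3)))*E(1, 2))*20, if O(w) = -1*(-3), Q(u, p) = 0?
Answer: -60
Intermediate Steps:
O(w) = 3
E(Z, o) = 3 (E(Z, o) = 0 + 3 = 3)
((-4 + O(Q(1, -3)))*E(1, 2))*20 = ((-4 + 3)*3)*20 = -1*3*20 = -3*20 = -60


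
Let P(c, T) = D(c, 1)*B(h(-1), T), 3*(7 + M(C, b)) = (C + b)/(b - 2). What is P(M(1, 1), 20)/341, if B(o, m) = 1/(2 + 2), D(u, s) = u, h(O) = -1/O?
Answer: -23/4092 ≈ -0.0056207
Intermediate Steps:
M(C, b) = -7 + (C + b)/(3*(-2 + b)) (M(C, b) = -7 + ((C + b)/(b - 2))/3 = -7 + ((C + b)/(-2 + b))/3 = -7 + (C + b)/(3*(-2 + b)))
B(o, m) = ¼ (B(o, m) = 1/4 = ¼)
P(c, T) = c/4 (P(c, T) = c*(¼) = c/4)
P(M(1, 1), 20)/341 = (((42 + 1 - 20*1)/(3*(-2 + 1)))/4)/341 = (((⅓)*(42 + 1 - 20)/(-1))/4)*(1/341) = (((⅓)*(-1)*23)/4)*(1/341) = ((¼)*(-23/3))*(1/341) = -23/12*1/341 = -23/4092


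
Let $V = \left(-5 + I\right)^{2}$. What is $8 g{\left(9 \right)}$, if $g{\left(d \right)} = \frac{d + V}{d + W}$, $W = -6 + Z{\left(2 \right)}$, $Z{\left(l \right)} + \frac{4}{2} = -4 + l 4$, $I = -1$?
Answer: $72$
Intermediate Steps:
$Z{\left(l \right)} = -6 + 4 l$ ($Z{\left(l \right)} = -2 + \left(-4 + l 4\right) = -2 + \left(-4 + 4 l\right) = -6 + 4 l$)
$V = 36$ ($V = \left(-5 - 1\right)^{2} = \left(-6\right)^{2} = 36$)
$W = -4$ ($W = -6 + \left(-6 + 4 \cdot 2\right) = -6 + \left(-6 + 8\right) = -6 + 2 = -4$)
$g{\left(d \right)} = \frac{36 + d}{-4 + d}$ ($g{\left(d \right)} = \frac{d + 36}{d - 4} = \frac{36 + d}{-4 + d}$)
$8 g{\left(9 \right)} = 8 \frac{36 + 9}{-4 + 9} = 8 \cdot \frac{1}{5} \cdot 45 = 8 \cdot 9 = 72$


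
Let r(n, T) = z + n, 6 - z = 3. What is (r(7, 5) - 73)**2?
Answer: 3969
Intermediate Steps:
z = 3 (z = 6 - 1*3 = 6 - 3 = 3)
r(n, T) = 3 + n
(r(7, 5) - 73)**2 = ((3 + 7) - 73)**2 = (10 - 73)**2 = (-63)**2 = 3969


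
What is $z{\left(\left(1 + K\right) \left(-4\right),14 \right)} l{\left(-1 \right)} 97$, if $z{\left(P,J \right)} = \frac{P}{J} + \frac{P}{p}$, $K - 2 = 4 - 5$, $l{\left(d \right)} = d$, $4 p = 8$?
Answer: $\frac{3104}{7} \approx 443.43$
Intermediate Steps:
$p = 2$ ($p = \frac{1}{4} \cdot 8 = 2$)
$K = 1$ ($K = 2 + \left(4 - 5\right) = 2 - 1 = 1$)
$z{\left(P,J \right)} = \frac{P}{2} + \frac{P}{J}$ ($z{\left(P,J \right)} = \frac{P}{J} + \frac{P}{2} = \frac{P}{2} + \frac{P}{J}$)
$z{\left(\left(1 + K\right) \left(-4\right),14 \right)} l{\left(-1 \right)} 97 = \left(\frac{\left(1 + 1\right) \left(-4\right)}{2} + \frac{\left(1 + 1\right) \left(-4\right)}{14}\right) \left(-1\right) 97 = \left(\frac{2 \left(-4\right)}{2} + 2 \left(-4\right) \frac{1}{14}\right) \left(-1\right) 97 = \left(\frac{1}{2} \left(-8\right) - \frac{4}{7}\right) \left(-1\right) 97 = \left(-4 - \frac{4}{7}\right) \left(-1\right) 97 = \left(- \frac{32}{7}\right) \left(-1\right) 97 = \frac{32}{7} \cdot 97 = \frac{3104}{7}$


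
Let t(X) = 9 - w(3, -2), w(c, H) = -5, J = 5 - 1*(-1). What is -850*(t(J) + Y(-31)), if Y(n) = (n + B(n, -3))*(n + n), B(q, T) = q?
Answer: -3279300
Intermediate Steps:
J = 6 (J = 5 + 1 = 6)
t(X) = 14 (t(X) = 9 - 1*(-5) = 9 + 5 = 14)
Y(n) = 4*n² (Y(n) = (n + n)*(n + n) = (2*n)*(2*n) = 4*n²)
-850*(t(J) + Y(-31)) = -850*(14 + 4*(-31)²) = -850*(14 + 4*961) = -850*(14 + 3844) = -850*3858 = -3279300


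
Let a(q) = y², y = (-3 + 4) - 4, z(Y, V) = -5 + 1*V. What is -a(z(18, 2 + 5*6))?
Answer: -9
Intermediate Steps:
z(Y, V) = -5 + V
y = -3 (y = 1 - 4 = -3)
a(q) = 9 (a(q) = (-3)² = 9)
-a(z(18, 2 + 5*6)) = -1*9 = -9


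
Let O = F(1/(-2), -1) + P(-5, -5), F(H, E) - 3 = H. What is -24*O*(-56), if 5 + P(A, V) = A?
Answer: -10080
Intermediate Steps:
F(H, E) = 3 + H
P(A, V) = -5 + A
O = -15/2 (O = (3 + 1/(-2)) + (-5 - 5) = (3 - ½) - 10 = 5/2 - 10 = -15/2 ≈ -7.5000)
-24*O*(-56) = -24*(-15/2)*(-56) = 180*(-56) = -10080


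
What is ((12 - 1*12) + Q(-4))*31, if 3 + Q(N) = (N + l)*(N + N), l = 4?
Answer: -93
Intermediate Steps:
Q(N) = -3 + 2*N*(4 + N) (Q(N) = -3 + (N + 4)*(N + N) = -3 + (4 + N)*(2*N) = -3 + 2*N*(4 + N))
((12 - 1*12) + Q(-4))*31 = ((12 - 1*12) + (-3 + 2*(-4)**2 + 8*(-4)))*31 = ((12 - 12) + (-3 + 2*16 - 32))*31 = (0 + (-3 + 32 - 32))*31 = (0 - 3)*31 = -3*31 = -93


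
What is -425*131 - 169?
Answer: -55844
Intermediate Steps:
-425*131 - 169 = -55675 - 169 = -55844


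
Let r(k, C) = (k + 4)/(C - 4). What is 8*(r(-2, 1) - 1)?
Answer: -40/3 ≈ -13.333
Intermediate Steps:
r(k, C) = (4 + k)/(-4 + C)
8*(r(-2, 1) - 1) = 8*((4 - 2)/(-4 + 1) - 1) = 8*(2/(-3) - 1) = 8*(-⅓*2 - 1) = 8*(-⅔ - 1) = 8*(-5/3) = -40/3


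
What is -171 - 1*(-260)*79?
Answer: 20369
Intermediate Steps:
-171 - 1*(-260)*79 = -171 + 260*79 = -171 + 20540 = 20369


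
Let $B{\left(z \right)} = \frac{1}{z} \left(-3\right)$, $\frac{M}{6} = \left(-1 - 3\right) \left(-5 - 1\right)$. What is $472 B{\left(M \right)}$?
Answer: $- \frac{59}{6} \approx -9.8333$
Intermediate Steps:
$M = 144$ ($M = 6 \left(-1 - 3\right) \left(-5 - 1\right) = 6 \left(\left(-4\right) \left(-6\right)\right) = 6 \cdot 24 = 144$)
$B{\left(z \right)} = - \frac{3}{z}$
$472 B{\left(M \right)} = 472 \left(- \frac{3}{144}\right) = 472 \left(\left(-3\right) \frac{1}{144}\right) = 472 \left(- \frac{1}{48}\right) = - \frac{59}{6}$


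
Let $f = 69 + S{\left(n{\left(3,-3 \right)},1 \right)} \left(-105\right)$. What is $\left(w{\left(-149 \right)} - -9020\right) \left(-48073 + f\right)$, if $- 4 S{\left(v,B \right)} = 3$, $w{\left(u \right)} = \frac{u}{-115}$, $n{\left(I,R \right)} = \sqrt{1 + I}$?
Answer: $- \frac{198880010749}{460} \approx -4.3235 \cdot 10^{8}$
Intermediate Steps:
$w{\left(u \right)} = - \frac{u}{115}$ ($w{\left(u \right)} = u \left(- \frac{1}{115}\right) = - \frac{u}{115}$)
$S{\left(v,B \right)} = - \frac{3}{4}$ ($S{\left(v,B \right)} = \left(- \frac{1}{4}\right) 3 = - \frac{3}{4}$)
$f = \frac{591}{4}$ ($f = 69 - - \frac{315}{4} = 69 + \frac{315}{4} = \frac{591}{4} \approx 147.75$)
$\left(w{\left(-149 \right)} - -9020\right) \left(-48073 + f\right) = \left(\left(- \frac{1}{115}\right) \left(-149\right) - -9020\right) \left(-48073 + \frac{591}{4}\right) = \left(\frac{149}{115} + 9020\right) \left(- \frac{191701}{4}\right) = \frac{1037449}{115} \left(- \frac{191701}{4}\right) = - \frac{198880010749}{460}$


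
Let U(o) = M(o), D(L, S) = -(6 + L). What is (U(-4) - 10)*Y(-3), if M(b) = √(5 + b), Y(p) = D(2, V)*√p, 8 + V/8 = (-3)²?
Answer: 72*I*√3 ≈ 124.71*I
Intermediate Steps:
V = 8 (V = -64 + 8*(-3)² = -64 + 8*9 = -64 + 72 = 8)
D(L, S) = -6 - L
Y(p) = -8*√p (Y(p) = (-6 - 1*2)*√p = (-6 - 2)*√p = -8*√p)
U(o) = √(5 + o)
(U(-4) - 10)*Y(-3) = (√(5 - 4) - 10)*(-8*I*√3) = (√1 - 10)*(-8*I*√3) = (1 - 10)*(-8*I*√3) = -(-72)*I*√3 = 72*I*√3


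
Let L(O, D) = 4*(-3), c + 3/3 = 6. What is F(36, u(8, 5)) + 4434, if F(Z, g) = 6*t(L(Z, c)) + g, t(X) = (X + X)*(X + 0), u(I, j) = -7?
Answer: 6155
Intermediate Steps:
c = 5 (c = -1 + 6 = 5)
L(O, D) = -12
t(X) = 2*X² (t(X) = (2*X)*X = 2*X²)
F(Z, g) = 1728 + g (F(Z, g) = 6*(2*(-12)²) + g = 6*(2*144) + g = 6*288 + g = 1728 + g)
F(36, u(8, 5)) + 4434 = (1728 - 7) + 4434 = 1721 + 4434 = 6155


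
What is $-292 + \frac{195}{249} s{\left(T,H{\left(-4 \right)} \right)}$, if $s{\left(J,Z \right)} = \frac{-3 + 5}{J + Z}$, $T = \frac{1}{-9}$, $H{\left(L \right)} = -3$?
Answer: $- \frac{339889}{1162} \approx -292.5$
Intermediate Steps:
$T = - \frac{1}{9} \approx -0.11111$
$s{\left(J,Z \right)} = \frac{2}{J + Z}$
$-292 + \frac{195}{249} s{\left(T,H{\left(-4 \right)} \right)} = -292 + \frac{195}{249} \frac{2}{- \frac{1}{9} - 3} = -292 + 195 \cdot \frac{1}{249} \frac{2}{- \frac{28}{9}} = -292 + \frac{65 \cdot 2 \left(- \frac{9}{28}\right)}{83} = -292 + \frac{65}{83} \left(- \frac{9}{14}\right) = -292 - \frac{585}{1162} = - \frac{339889}{1162}$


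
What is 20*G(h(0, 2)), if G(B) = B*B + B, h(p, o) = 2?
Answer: 120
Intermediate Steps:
G(B) = B + B**2 (G(B) = B**2 + B = B + B**2)
20*G(h(0, 2)) = 20*(2*(1 + 2)) = 20*(2*3) = 20*6 = 120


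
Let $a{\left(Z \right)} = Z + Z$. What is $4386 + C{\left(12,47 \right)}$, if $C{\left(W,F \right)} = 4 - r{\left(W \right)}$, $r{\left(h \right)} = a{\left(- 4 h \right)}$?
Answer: $4486$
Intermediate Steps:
$a{\left(Z \right)} = 2 Z$
$r{\left(h \right)} = - 8 h$ ($r{\left(h \right)} = 2 \left(- 4 h\right) = - 8 h$)
$C{\left(W,F \right)} = 4 + 8 W$ ($C{\left(W,F \right)} = 4 - - 8 W = 4 + 8 W$)
$4386 + C{\left(12,47 \right)} = 4386 + \left(4 + 8 \cdot 12\right) = 4386 + \left(4 + 96\right) = 4386 + 100 = 4486$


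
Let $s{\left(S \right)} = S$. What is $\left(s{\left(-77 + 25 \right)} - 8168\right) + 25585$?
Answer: $17365$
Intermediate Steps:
$\left(s{\left(-77 + 25 \right)} - 8168\right) + 25585 = \left(\left(-77 + 25\right) - 8168\right) + 25585 = \left(-52 - 8168\right) + 25585 = -8220 + 25585 = 17365$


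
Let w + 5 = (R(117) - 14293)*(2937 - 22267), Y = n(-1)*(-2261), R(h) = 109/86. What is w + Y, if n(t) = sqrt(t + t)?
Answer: 11879144970/43 - 2261*I*sqrt(2) ≈ 2.7626e+8 - 3197.5*I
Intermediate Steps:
n(t) = sqrt(2)*sqrt(t) (n(t) = sqrt(2*t) = sqrt(2)*sqrt(t))
R(h) = 109/86 (R(h) = 109*(1/86) = 109/86)
Y = -2261*I*sqrt(2) (Y = (sqrt(2)*sqrt(-1))*(-2261) = (sqrt(2)*I)*(-2261) = (I*sqrt(2))*(-2261) = -2261*I*sqrt(2) ≈ -3197.5*I)
w = 11879144970/43 (w = -5 + (109/86 - 14293)*(2937 - 22267) = -5 - 1229089/86*(-19330) = -5 + 11879145185/43 = 11879144970/43 ≈ 2.7626e+8)
w + Y = 11879144970/43 - 2261*I*sqrt(2)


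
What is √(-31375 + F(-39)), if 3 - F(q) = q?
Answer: I*√31333 ≈ 177.01*I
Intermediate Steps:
F(q) = 3 - q
√(-31375 + F(-39)) = √(-31375 + (3 - 1*(-39))) = √(-31375 + (3 + 39)) = √(-31375 + 42) = √(-31333) = I*√31333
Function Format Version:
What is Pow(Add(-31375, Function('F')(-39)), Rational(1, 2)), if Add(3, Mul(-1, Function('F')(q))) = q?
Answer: Mul(I, Pow(31333, Rational(1, 2))) ≈ Mul(177.01, I)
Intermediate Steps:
Function('F')(q) = Add(3, Mul(-1, q))
Pow(Add(-31375, Function('F')(-39)), Rational(1, 2)) = Pow(Add(-31375, Add(3, Mul(-1, -39))), Rational(1, 2)) = Pow(Add(-31375, Add(3, 39)), Rational(1, 2)) = Pow(Add(-31375, 42), Rational(1, 2)) = Pow(-31333, Rational(1, 2)) = Mul(I, Pow(31333, Rational(1, 2)))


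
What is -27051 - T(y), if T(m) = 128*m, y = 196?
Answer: -52139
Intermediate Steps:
-27051 - T(y) = -27051 - 128*196 = -27051 - 1*25088 = -27051 - 25088 = -52139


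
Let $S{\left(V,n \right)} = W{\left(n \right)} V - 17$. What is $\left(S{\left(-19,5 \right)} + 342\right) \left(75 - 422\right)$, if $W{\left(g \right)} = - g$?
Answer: $-145740$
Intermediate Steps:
$S{\left(V,n \right)} = -17 - V n$ ($S{\left(V,n \right)} = - n V - 17 = - V n - 17 = -17 - V n$)
$\left(S{\left(-19,5 \right)} + 342\right) \left(75 - 422\right) = \left(\left(-17 - \left(-19\right) 5\right) + 342\right) \left(75 - 422\right) = \left(\left(-17 + 95\right) + 342\right) \left(-347\right) = \left(78 + 342\right) \left(-347\right) = 420 \left(-347\right) = -145740$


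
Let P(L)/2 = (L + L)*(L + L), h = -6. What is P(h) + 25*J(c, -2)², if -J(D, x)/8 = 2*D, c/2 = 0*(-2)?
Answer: 288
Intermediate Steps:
c = 0 (c = 2*(0*(-2)) = 2*0 = 0)
J(D, x) = -16*D
P(L) = 8*L² (P(L) = 2*((L + L)*(L + L)) = 2*((2*L)*(2*L)) = 2*(4*L²) = 8*L²)
P(h) + 25*J(c, -2)² = 8*(-6)² + 25*(-16*0)² = 8*36 + 25*0² = 288 + 25*0 = 288 + 0 = 288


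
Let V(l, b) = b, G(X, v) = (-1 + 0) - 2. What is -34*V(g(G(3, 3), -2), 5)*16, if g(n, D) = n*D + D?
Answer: -2720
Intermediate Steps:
G(X, v) = -3 (G(X, v) = -1 - 2 = -3)
g(n, D) = D + D*n (g(n, D) = D*n + D = D + D*n)
-34*V(g(G(3, 3), -2), 5)*16 = -34*5*16 = -170*16 = -2720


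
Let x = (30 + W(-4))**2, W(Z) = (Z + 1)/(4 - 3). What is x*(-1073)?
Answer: -782217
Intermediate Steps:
W(Z) = 1 + Z (W(Z) = (1 + Z)/1 = (1 + Z)*1 = 1 + Z)
x = 729 (x = (30 + (1 - 4))**2 = (30 - 3)**2 = 27**2 = 729)
x*(-1073) = 729*(-1073) = -782217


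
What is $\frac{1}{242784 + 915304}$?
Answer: $\frac{1}{1158088} \approx 8.6349 \cdot 10^{-7}$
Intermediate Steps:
$\frac{1}{242784 + 915304} = \frac{1}{1158088}$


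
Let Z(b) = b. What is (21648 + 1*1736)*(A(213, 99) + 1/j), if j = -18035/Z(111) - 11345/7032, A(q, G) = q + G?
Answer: 311479719926784/42693805 ≈ 7.2957e+6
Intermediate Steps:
A(q, G) = G + q
j = -42693805/260184 (j = -18035/111 - 11345/7032 = -42693805/260184 ≈ -164.09)
(21648 + 1*1736)*(A(213, 99) + 1/j) = (21648 + 1*1736)*((99 + 213) + 1/(-42693805/260184)) = (21648 + 1736)*(312 - 260184/42693805) = 23384*(13320206976/42693805) = 311479719926784/42693805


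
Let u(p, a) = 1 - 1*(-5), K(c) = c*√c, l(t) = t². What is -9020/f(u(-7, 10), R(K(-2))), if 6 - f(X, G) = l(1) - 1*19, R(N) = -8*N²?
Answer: -2255/6 ≈ -375.83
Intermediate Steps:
K(c) = c^(3/2)
u(p, a) = 6 (u(p, a) = 1 + 5 = 6)
f(X, G) = 24 (f(X, G) = 6 - (1² - 1*19) = 6 - (1 - 19) = 6 - 1*(-18) = 6 + 18 = 24)
-9020/f(u(-7, 10), R(K(-2))) = -9020/24 = -9020*1/24 = -2255/6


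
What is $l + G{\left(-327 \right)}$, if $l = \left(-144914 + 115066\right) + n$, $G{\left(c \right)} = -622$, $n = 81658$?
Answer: $51188$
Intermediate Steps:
$l = 51810$ ($l = \left(-144914 + 115066\right) + 81658 = -29848 + 81658 = 51810$)
$l + G{\left(-327 \right)} = 51810 - 622 = 51188$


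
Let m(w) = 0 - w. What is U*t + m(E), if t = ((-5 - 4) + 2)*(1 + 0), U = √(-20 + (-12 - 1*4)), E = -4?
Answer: 4 - 42*I ≈ 4.0 - 42.0*I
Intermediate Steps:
m(w) = -w
U = 6*I (U = √(-20 + (-12 - 4)) = √(-20 - 16) = √(-36) = 6*I ≈ 6.0*I)
t = -7 (t = (-9 + 2)*1 = -7*1 = -7)
U*t + m(E) = (6*I)*(-7) - 1*(-4) = -42*I + 4 = 4 - 42*I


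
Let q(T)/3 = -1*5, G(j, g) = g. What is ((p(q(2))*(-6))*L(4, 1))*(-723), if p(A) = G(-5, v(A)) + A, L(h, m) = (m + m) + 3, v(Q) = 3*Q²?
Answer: 14315400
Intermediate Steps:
L(h, m) = 3 + 2*m (L(h, m) = 2*m + 3 = 3 + 2*m)
q(T) = -15 (q(T) = 3*(-1*5) = 3*(-5) = -15)
p(A) = A + 3*A² (p(A) = 3*A² + A = A + 3*A²)
((p(q(2))*(-6))*L(4, 1))*(-723) = ((-15*(1 + 3*(-15))*(-6))*(3 + 2*1))*(-723) = ((-15*(1 - 45)*(-6))*(3 + 2))*(-723) = ((-15*(-44)*(-6))*5)*(-723) = ((660*(-6))*5)*(-723) = -3960*5*(-723) = -19800*(-723) = 14315400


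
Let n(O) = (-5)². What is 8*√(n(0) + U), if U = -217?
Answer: 64*I*√3 ≈ 110.85*I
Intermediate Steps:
n(O) = 25
8*√(n(0) + U) = 8*√(25 - 217) = 8*√(-192) = 8*(8*I*√3) = 64*I*√3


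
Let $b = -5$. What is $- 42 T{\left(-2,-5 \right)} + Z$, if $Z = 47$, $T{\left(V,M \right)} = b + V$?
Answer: $341$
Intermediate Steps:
$T{\left(V,M \right)} = -5 + V$
$- 42 T{\left(-2,-5 \right)} + Z = - 42 \left(-5 - 2\right) + 47 = \left(-42\right) \left(-7\right) + 47 = 294 + 47 = 341$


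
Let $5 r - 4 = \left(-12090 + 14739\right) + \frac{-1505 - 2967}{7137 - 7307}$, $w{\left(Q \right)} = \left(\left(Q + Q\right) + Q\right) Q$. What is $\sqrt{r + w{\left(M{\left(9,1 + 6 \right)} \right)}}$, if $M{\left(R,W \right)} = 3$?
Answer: $\frac{4 \sqrt{254167}}{85} \approx 23.725$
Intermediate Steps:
$w{\left(Q \right)} = 3 Q^{2}$ ($w{\left(Q \right)} = \left(2 Q + Q\right) Q = 3 Q Q = 3 Q^{2}$)
$r = \frac{227741}{425}$ ($r = \frac{4}{5} + \frac{\left(-12090 + 14739\right) + \frac{-1505 - 2967}{7137 - 7307}}{5} = \frac{4}{5} + \frac{2649 - \frac{4472}{-170}}{5} = \frac{4}{5} + \frac{2649 - - \frac{2236}{85}}{5} = \frac{4}{5} + \frac{2649 + \frac{2236}{85}}{5} = \frac{4}{5} + \frac{1}{5} \cdot \frac{227401}{85} = \frac{4}{5} + \frac{227401}{425} = \frac{227741}{425} \approx 535.86$)
$\sqrt{r + w{\left(M{\left(9,1 + 6 \right)} \right)}} = \sqrt{\frac{227741}{425} + 3 \cdot 3^{2}} = \sqrt{\frac{227741}{425} + 3 \cdot 9} = \sqrt{\frac{227741}{425} + 27} = \sqrt{\frac{239216}{425}} = \frac{4 \sqrt{254167}}{85}$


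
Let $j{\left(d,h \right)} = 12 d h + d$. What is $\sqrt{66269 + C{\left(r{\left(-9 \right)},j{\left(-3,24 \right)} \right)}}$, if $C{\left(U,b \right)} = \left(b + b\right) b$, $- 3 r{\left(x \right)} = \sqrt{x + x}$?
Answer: $\sqrt{1569647} \approx 1252.9$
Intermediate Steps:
$r{\left(x \right)} = - \frac{\sqrt{2} \sqrt{x}}{3}$ ($r{\left(x \right)} = - \frac{\sqrt{x + x}}{3} = - \frac{\sqrt{2 x}}{3} = - \frac{\sqrt{2} \sqrt{x}}{3}$)
$j{\left(d,h \right)} = d + 12 d h$ ($j{\left(d,h \right)} = 12 d h + d = d + 12 d h$)
$C{\left(U,b \right)} = 2 b^{2}$ ($C{\left(U,b \right)} = 2 b b = 2 b^{2}$)
$\sqrt{66269 + C{\left(r{\left(-9 \right)},j{\left(-3,24 \right)} \right)}} = \sqrt{66269 + 2 \left(- 3 \left(1 + 12 \cdot 24\right)\right)^{2}} = \sqrt{66269 + 2 \left(- 3 \left(1 + 288\right)\right)^{2}} = \sqrt{66269 + 2 \left(\left(-3\right) 289\right)^{2}} = \sqrt{66269 + 2 \left(-867\right)^{2}} = \sqrt{66269 + 2 \cdot 751689} = \sqrt{66269 + 1503378} = \sqrt{1569647}$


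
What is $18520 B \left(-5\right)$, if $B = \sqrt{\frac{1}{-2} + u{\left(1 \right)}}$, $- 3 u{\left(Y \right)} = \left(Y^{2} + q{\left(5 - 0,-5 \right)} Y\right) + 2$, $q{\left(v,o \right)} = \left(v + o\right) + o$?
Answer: $- \frac{46300 \sqrt{6}}{3} \approx -37804.0$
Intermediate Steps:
$q{\left(v,o \right)} = v + 2 o$ ($q{\left(v,o \right)} = \left(o + v\right) + o = v + 2 o$)
$u{\left(Y \right)} = - \frac{2}{3} - \frac{Y^{2}}{3} + \frac{5 Y}{3}$ ($u{\left(Y \right)} = - \frac{\left(Y^{2} + \left(\left(5 - 0\right) + 2 \left(-5\right)\right) Y\right) + 2}{3} = - \frac{\left(Y^{2} + \left(\left(5 + 0\right) - 10\right) Y\right) + 2}{3} = - \frac{\left(Y^{2} + \left(5 - 10\right) Y\right) + 2}{3} = - \frac{\left(Y^{2} - 5 Y\right) + 2}{3} = - \frac{2 + Y^{2} - 5 Y}{3} = - \frac{2}{3} - \frac{Y^{2}}{3} + \frac{5 Y}{3}$)
$B = \frac{\sqrt{6}}{6}$ ($B = \sqrt{\frac{1}{-2} - \left(-1 + \frac{1}{3}\right)} = \sqrt{- \frac{1}{2} - - \frac{2}{3}} = \sqrt{- \frac{1}{2} + \frac{2}{3}} = \sqrt{\frac{1}{6}} = \frac{\sqrt{6}}{6} \approx 0.40825$)
$18520 B \left(-5\right) = 18520 \frac{\sqrt{6}}{6} \left(-5\right) = 18520 \left(- \frac{5 \sqrt{6}}{6}\right) = - \frac{46300 \sqrt{6}}{3}$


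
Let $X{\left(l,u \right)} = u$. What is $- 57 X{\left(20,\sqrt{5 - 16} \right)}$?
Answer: $- 57 i \sqrt{11} \approx - 189.05 i$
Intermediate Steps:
$- 57 X{\left(20,\sqrt{5 - 16} \right)} = - 57 \sqrt{5 - 16} = - 57 \sqrt{-11} = - 57 i \sqrt{11}$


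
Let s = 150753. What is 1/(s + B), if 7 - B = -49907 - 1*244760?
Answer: 1/445427 ≈ 2.2450e-6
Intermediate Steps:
B = 294674 (B = 7 - (-49907 - 1*244760) = 7 - (-49907 - 244760) = 7 - 1*(-294667) = 7 + 294667 = 294674)
1/(s + B) = 1/(150753 + 294674) = 1/445427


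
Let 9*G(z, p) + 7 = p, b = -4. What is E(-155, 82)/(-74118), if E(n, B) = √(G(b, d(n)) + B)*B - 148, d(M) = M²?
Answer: 74/37059 - 82*√6189/111177 ≈ -0.056027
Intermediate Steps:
G(z, p) = -7/9 + p/9
E(n, B) = -148 + B*√(-7/9 + B + n²/9) (E(n, B) = √((-7/9 + n²/9) + B)*B - 148 = √(-7/9 + B + n²/9)*B - 148 = B*√(-7/9 + B + n²/9) - 148 = -148 + B*√(-7/9 + B + n²/9))
E(-155, 82)/(-74118) = (-148 + (⅓)*82*√(-7 + (-155)² + 9*82))/(-74118) = (-148 + (⅓)*82*√(-7 + 24025 + 738))*(-1/74118) = (-148 + (⅓)*82*√24756)*(-1/74118) = (-148 + (⅓)*82*(2*√6189))*(-1/74118) = (-148 + 164*√6189/3)*(-1/74118) = 74/37059 - 82*√6189/111177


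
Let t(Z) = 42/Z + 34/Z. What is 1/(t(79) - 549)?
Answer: -79/43295 ≈ -0.0018247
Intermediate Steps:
t(Z) = 76/Z
1/(t(79) - 549) = 1/(76/79 - 549) = 1/(-43295/79) = -79/43295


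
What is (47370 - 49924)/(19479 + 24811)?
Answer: -1277/22145 ≈ -0.057665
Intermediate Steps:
(47370 - 49924)/(19479 + 24811) = -2554/44290 = -2554*1/44290 = -1277/22145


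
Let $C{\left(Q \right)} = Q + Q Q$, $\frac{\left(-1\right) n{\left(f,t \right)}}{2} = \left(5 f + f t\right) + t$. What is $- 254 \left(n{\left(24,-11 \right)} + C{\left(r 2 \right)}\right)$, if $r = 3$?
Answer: $-89408$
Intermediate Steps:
$n{\left(f,t \right)} = - 10 f - 2 t - 2 f t$ ($n{\left(f,t \right)} = - 2 \left(\left(5 f + f t\right) + t\right) = - 2 \left(t + 5 f + f t\right) = - 10 f - 2 t - 2 f t$)
$C{\left(Q \right)} = Q + Q^{2}$
$- 254 \left(n{\left(24,-11 \right)} + C{\left(r 2 \right)}\right) = - 254 \left(\left(\left(-10\right) 24 - -22 - 48 \left(-11\right)\right) + 3 \cdot 2 \left(1 + 3 \cdot 2\right)\right) = - 254 \left(\left(-240 + 22 + 528\right) + 6 \left(1 + 6\right)\right) = - 254 \left(310 + 6 \cdot 7\right) = - 254 \left(310 + 42\right) = \left(-254\right) 352 = -89408$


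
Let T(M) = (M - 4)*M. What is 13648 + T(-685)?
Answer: 485613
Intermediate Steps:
T(M) = M*(-4 + M) (T(M) = (-4 + M)*M = M*(-4 + M))
13648 + T(-685) = 13648 - 685*(-4 - 685) = 13648 - 685*(-689) = 13648 + 471965 = 485613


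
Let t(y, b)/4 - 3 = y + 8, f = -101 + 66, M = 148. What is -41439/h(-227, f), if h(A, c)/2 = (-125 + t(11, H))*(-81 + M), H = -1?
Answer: 41439/4958 ≈ 8.3580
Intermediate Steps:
f = -35
t(y, b) = 44 + 4*y (t(y, b) = 12 + 4*(y + 8) = 12 + 4*(8 + y) = 12 + (32 + 4*y) = 44 + 4*y)
h(A, c) = -4958 (h(A, c) = 2*((-125 + (44 + 4*11))*(-81 + 148)) = 2*((-125 + (44 + 44))*67) = 2*((-125 + 88)*67) = 2*(-37*67) = 2*(-2479) = -4958)
-41439/h(-227, f) = -41439/(-4958) = -41439*(-1/4958) = 41439/4958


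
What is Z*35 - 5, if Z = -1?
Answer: -40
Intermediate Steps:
Z*35 - 5 = -1*35 - 5 = -35 - 5 = -40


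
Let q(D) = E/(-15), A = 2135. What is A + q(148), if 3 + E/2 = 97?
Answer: 31837/15 ≈ 2122.5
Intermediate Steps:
E = 188 (E = -6 + 2*97 = -6 + 194 = 188)
q(D) = -188/15 (q(D) = 188/(-15) = 188*(-1/15) = -188/15)
A + q(148) = 2135 - 188/15 = 31837/15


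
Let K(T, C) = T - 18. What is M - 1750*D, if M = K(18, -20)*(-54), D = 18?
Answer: -31500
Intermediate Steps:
K(T, C) = -18 + T
M = 0 (M = (-18 + 18)*(-54) = 0*(-54) = 0)
M - 1750*D = 0 - 1750*18 = 0 - 1*31500 = 0 - 31500 = -31500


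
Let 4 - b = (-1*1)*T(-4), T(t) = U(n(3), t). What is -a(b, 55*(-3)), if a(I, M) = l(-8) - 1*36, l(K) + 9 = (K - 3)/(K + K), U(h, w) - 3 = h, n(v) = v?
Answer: 709/16 ≈ 44.313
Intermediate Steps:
U(h, w) = 3 + h
T(t) = 6 (T(t) = 3 + 3 = 6)
l(K) = -9 + (-3 + K)/(2*K) (l(K) = -9 + (K - 3)/(K + K) = -9 + (-3 + K)/((2*K)) = -9 + (-3 + K)*(1/(2*K)) = -9 + (-3 + K)/(2*K))
b = 10 (b = 4 - (-1*1)*6 = 4 - (-1)*6 = 4 - 1*(-6) = 4 + 6 = 10)
a(I, M) = -709/16 (a(I, M) = (½)*(-3 - 17*(-8))/(-8) - 1*36 = (½)*(-⅛)*(-3 + 136) - 36 = (½)*(-⅛)*133 - 36 = -133/16 - 36 = -709/16)
-a(b, 55*(-3)) = -1*(-709/16) = 709/16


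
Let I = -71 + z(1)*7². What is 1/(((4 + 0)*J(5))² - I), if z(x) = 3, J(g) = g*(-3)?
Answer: 1/3524 ≈ 0.00028377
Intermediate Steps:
J(g) = -3*g
I = 76 (I = -71 + 3*7² = -71 + 3*49 = -71 + 147 = 76)
1/(((4 + 0)*J(5))² - I) = 1/(((4 + 0)*(-3*5))² - 1*76) = 1/((4*(-15))² - 76) = 1/((-60)² - 76) = 1/(3600 - 76) = 1/3524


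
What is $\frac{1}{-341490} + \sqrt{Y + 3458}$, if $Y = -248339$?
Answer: $- \frac{1}{341490} + 39 i \sqrt{161} \approx -2.9283 \cdot 10^{-6} + 494.85 i$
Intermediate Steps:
$\frac{1}{-341490} + \sqrt{Y + 3458} = \frac{1}{-341490} + \sqrt{-248339 + 3458} = - \frac{1}{341490} + \sqrt{-244881} = - \frac{1}{341490} + 39 i \sqrt{161}$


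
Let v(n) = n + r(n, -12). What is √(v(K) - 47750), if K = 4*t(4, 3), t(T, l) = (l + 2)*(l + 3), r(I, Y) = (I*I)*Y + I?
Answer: I*√220310 ≈ 469.37*I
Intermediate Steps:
r(I, Y) = I + Y*I² (r(I, Y) = I²*Y + I = Y*I² + I = I + Y*I²)
t(T, l) = (2 + l)*(3 + l)
K = 120 (K = 4*(6 + 3² + 5*3) = 4*(6 + 9 + 15) = 4*30 = 120)
v(n) = n + n*(1 - 12*n) (v(n) = n + n*(1 + n*(-12)) = n + n*(1 - 12*n))
√(v(K) - 47750) = √(2*120*(1 - 6*120) - 47750) = √(2*120*(1 - 720) - 47750) = √(2*120*(-719) - 47750) = √(-172560 - 47750) = √(-220310) = I*√220310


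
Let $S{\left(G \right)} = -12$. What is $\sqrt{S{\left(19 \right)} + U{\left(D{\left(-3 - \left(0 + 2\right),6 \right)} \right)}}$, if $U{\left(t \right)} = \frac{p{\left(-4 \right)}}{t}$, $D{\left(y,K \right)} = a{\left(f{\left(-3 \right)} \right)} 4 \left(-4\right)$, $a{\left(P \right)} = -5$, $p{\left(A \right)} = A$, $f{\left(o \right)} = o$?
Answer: $\frac{i \sqrt{1205}}{10} \approx 3.4713 i$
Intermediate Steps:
$D{\left(y,K \right)} = 80$ ($D{\left(y,K \right)} = \left(-5\right) 4 \left(-4\right) = \left(-20\right) \left(-4\right) = 80$)
$U{\left(t \right)} = - \frac{4}{t}$
$\sqrt{S{\left(19 \right)} + U{\left(D{\left(-3 - \left(0 + 2\right),6 \right)} \right)}} = \sqrt{-12 - \frac{4}{80}} = \sqrt{-12 - \frac{1}{20}} = \sqrt{- \frac{241}{20}} = \frac{i \sqrt{1205}}{10}$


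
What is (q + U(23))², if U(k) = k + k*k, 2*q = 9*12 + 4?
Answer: 369664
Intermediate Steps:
q = 56 (q = (9*12 + 4)/2 = (108 + 4)/2 = (½)*112 = 56)
U(k) = k + k²
(q + U(23))² = (56 + 23*(1 + 23))² = (56 + 23*24)² = (56 + 552)² = 608² = 369664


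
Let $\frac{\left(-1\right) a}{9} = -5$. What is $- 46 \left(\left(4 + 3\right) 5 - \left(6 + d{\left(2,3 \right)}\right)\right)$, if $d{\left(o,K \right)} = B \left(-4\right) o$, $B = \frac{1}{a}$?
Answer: $- \frac{60398}{45} \approx -1342.2$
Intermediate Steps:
$a = 45$ ($a = \left(-9\right) \left(-5\right) = 45$)
$B = \frac{1}{45} \approx 0.022222$
$d{\left(o,K \right)} = - \frac{4 o}{45}$ ($d{\left(o,K \right)} = \frac{1}{45} \left(-4\right) o = - \frac{4 o}{45}$)
$- 46 \left(\left(4 + 3\right) 5 - \left(6 + d{\left(2,3 \right)}\right)\right) = - 46 \left(\left(4 + 3\right) 5 - \left(6 - \frac{8}{45}\right)\right) = - 46 \left(7 \cdot 5 - \frac{262}{45}\right) = - 46 \left(35 + \left(-6 + \frac{8}{45}\right)\right) = - 46 \left(35 - \frac{262}{45}\right) = \left(-46\right) \frac{1313}{45} = - \frac{60398}{45}$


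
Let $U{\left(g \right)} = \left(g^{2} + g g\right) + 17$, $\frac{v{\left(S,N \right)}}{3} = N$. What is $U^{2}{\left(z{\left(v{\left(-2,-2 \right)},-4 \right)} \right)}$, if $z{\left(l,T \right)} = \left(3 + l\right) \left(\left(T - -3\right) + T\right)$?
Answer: $218089$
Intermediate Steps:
$v{\left(S,N \right)} = 3 N$
$z{\left(l,T \right)} = \left(3 + l\right) \left(3 + 2 T\right)$ ($z{\left(l,T \right)} = \left(3 + l\right) \left(\left(T + 3\right) + T\right) = \left(3 + l\right) \left(\left(3 + T\right) + T\right) = \left(3 + l\right) \left(3 + 2 T\right)$)
$U{\left(g \right)} = 17 + 2 g^{2}$ ($U{\left(g \right)} = \left(g^{2} + g^{2}\right) + 17 = 2 g^{2} + 17 = 17 + 2 g^{2}$)
$U^{2}{\left(z{\left(v{\left(-2,-2 \right)},-4 \right)} \right)} = \left(17 + 2 \left(9 + 3 \cdot 3 \left(-2\right) + 6 \left(-4\right) + 2 \left(-4\right) 3 \left(-2\right)\right)^{2}\right)^{2} = \left(17 + 2 \left(9 + 3 \left(-6\right) - 24 + 2 \left(-4\right) \left(-6\right)\right)^{2}\right)^{2} = \left(17 + 2 \left(9 - 18 - 24 + 48\right)^{2}\right)^{2} = \left(17 + 2 \cdot 15^{2}\right)^{2} = \left(17 + 2 \cdot 225\right)^{2} = \left(17 + 450\right)^{2} = 467^{2} = 218089$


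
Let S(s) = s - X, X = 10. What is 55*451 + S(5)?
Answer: 24800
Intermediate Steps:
S(s) = -10 + s (S(s) = s - 1*10 = s - 10 = -10 + s)
55*451 + S(5) = 55*451 + (-10 + 5) = 24805 - 5 = 24800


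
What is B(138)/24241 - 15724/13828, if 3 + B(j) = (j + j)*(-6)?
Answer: -14432362/11971591 ≈ -1.2056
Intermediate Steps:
B(j) = -3 - 12*j (B(j) = -3 + (j + j)*(-6) = -3 + (2*j)*(-6) = -3 - 12*j)
B(138)/24241 - 15724/13828 = (-3 - 12*138)/24241 - 15724/13828 = (-3 - 1656)*(1/24241) - 15724*1/13828 = -1659*1/24241 - 3931/3457 = -237/3463 - 3931/3457 = -14432362/11971591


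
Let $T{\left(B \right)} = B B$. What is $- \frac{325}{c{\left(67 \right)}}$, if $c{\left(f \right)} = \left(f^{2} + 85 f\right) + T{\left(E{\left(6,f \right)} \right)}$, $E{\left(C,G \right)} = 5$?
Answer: $- \frac{325}{10209} \approx -0.031835$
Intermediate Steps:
$T{\left(B \right)} = B^{2}$
$c{\left(f \right)} = 25 + f^{2} + 85 f$ ($c{\left(f \right)} = \left(f^{2} + 85 f\right) + 5^{2} = \left(f^{2} + 85 f\right) + 25 = 25 + f^{2} + 85 f$)
$- \frac{325}{c{\left(67 \right)}} = - \frac{325}{25 + 67^{2} + 85 \cdot 67} = - \frac{325}{25 + 4489 + 5695} = - \frac{325}{10209}$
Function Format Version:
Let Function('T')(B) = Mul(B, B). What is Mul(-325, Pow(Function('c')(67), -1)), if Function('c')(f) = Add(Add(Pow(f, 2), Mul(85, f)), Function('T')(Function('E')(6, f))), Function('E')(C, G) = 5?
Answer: Rational(-325, 10209) ≈ -0.031835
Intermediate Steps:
Function('T')(B) = Pow(B, 2)
Function('c')(f) = Add(25, Pow(f, 2), Mul(85, f)) (Function('c')(f) = Add(Add(Pow(f, 2), Mul(85, f)), Pow(5, 2)) = Add(Add(Pow(f, 2), Mul(85, f)), 25) = Add(25, Pow(f, 2), Mul(85, f)))
Mul(-325, Pow(Function('c')(67), -1)) = Mul(-325, Pow(Add(25, Pow(67, 2), Mul(85, 67)), -1)) = Mul(-325, Pow(Add(25, 4489, 5695), -1)) = Mul(-325, Pow(10209, -1)) = Mul(-325, Rational(1, 10209)) = Rational(-325, 10209)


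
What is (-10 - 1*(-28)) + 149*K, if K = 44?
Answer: 6574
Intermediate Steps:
(-10 - 1*(-28)) + 149*K = (-10 - 1*(-28)) + 149*44 = (-10 + 28) + 6556 = 18 + 6556 = 6574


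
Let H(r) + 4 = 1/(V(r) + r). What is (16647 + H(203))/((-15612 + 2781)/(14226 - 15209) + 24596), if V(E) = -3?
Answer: 3272014783/4838139800 ≈ 0.67630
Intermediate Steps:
H(r) = -4 + 1/(-3 + r)
(16647 + H(203))/((-15612 + 2781)/(14226 - 15209) + 24596) = (16647 + (13 - 4*203)/(-3 + 203))/((-15612 + 2781)/(14226 - 15209) + 24596) = (16647 + (13 - 812)/200)/(-12831/(-983) + 24596) = (16647 + (1/200)*(-799))/(-12831*(-1/983) + 24596) = (16647 - 799/200)/(12831/983 + 24596) = 3328601/(200*(24190699/983)) = (3328601/200)*(983/24190699) = 3272014783/4838139800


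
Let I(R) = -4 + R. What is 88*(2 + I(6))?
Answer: 352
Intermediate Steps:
88*(2 + I(6)) = 88*(2 + (-4 + 6)) = 88*(2 + 2) = 88*4 = 352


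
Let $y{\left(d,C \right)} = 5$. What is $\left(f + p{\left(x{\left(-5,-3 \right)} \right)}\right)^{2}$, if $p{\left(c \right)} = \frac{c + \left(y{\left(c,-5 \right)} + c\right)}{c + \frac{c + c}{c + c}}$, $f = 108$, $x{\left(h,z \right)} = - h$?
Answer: $\frac{48841}{4} \approx 12210.0$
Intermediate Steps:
$p{\left(c \right)} = \frac{5 + 2 c}{1 + c}$ ($p{\left(c \right)} = \frac{c + \left(5 + c\right)}{c + \frac{c + c}{c + c}} = \frac{5 + 2 c}{c + \frac{2 c}{2 c}} = \frac{5 + 2 c}{c + 2 c \frac{1}{2 c}} = \frac{5 + 2 c}{c + 1} = \frac{5 + 2 c}{1 + c}$)
$\left(f + p{\left(x{\left(-5,-3 \right)} \right)}\right)^{2} = \left(108 + \frac{5 + 2 \left(\left(-1\right) \left(-5\right)\right)}{1 - -5}\right)^{2} = \left(108 + \frac{5 + 2 \cdot 5}{1 + 5}\right)^{2} = \left(108 + \frac{5 + 10}{6}\right)^{2} = \left(108 + \frac{1}{6} \cdot 15\right)^{2} = \left(108 + \frac{5}{2}\right)^{2} = \left(\frac{221}{2}\right)^{2} = \frac{48841}{4}$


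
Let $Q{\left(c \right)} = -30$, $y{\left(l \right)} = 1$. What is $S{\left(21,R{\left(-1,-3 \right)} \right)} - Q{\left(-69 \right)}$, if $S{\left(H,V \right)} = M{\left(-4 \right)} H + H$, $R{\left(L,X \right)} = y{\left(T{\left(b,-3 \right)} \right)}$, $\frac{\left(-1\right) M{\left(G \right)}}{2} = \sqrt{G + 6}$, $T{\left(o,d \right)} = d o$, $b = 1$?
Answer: $51 - 42 \sqrt{2} \approx -8.397$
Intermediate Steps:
$M{\left(G \right)} = - 2 \sqrt{6 + G}$ ($M{\left(G \right)} = - 2 \sqrt{G + 6} = - 2 \sqrt{6 + G}$)
$R{\left(L,X \right)} = 1$
$S{\left(H,V \right)} = H - 2 H \sqrt{2}$ ($S{\left(H,V \right)} = - 2 \sqrt{6 - 4} H + H = - 2 \sqrt{2} H + H = - 2 H \sqrt{2} + H = H - 2 H \sqrt{2}$)
$S{\left(21,R{\left(-1,-3 \right)} \right)} - Q{\left(-69 \right)} = 21 \left(1 - 2 \sqrt{2}\right) - -30 = \left(21 - 42 \sqrt{2}\right) + 30 = 51 - 42 \sqrt{2}$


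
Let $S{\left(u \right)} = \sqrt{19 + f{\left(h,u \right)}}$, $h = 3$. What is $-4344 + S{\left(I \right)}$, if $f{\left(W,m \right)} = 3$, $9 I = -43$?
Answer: $-4344 + \sqrt{22} \approx -4339.3$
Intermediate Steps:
$I = - \frac{43}{9}$ ($I = \frac{1}{9} \left(-43\right) = - \frac{43}{9} \approx -4.7778$)
$S{\left(u \right)} = \sqrt{22}$ ($S{\left(u \right)} = \sqrt{19 + 3} = \sqrt{22}$)
$-4344 + S{\left(I \right)} = -4344 + \sqrt{22}$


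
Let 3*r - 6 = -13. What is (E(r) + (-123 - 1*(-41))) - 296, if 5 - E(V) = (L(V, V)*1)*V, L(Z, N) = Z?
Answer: -3406/9 ≈ -378.44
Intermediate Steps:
r = -7/3 (r = 2 + (⅓)*(-13) = 2 - 13/3 = -7/3 ≈ -2.3333)
E(V) = 5 - V² (E(V) = 5 - V*1*V = 5 - V*V = 5 - V²)
(E(r) + (-123 - 1*(-41))) - 296 = ((5 - (-7/3)²) + (-123 - 1*(-41))) - 296 = ((5 - 1*49/9) + (-123 + 41)) - 296 = ((5 - 49/9) - 82) - 296 = (-4/9 - 82) - 296 = -742/9 - 296 = -3406/9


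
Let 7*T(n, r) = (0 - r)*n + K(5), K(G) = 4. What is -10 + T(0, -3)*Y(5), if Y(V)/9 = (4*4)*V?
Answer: 2810/7 ≈ 401.43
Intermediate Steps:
Y(V) = 144*V (Y(V) = 9*((4*4)*V) = 9*(16*V) = 144*V)
T(n, r) = 4/7 - n*r/7 (T(n, r) = ((0 - r)*n + 4)/7 = ((-r)*n + 4)/7 = (-n*r + 4)/7 = (4 - n*r)/7 = 4/7 - n*r/7)
-10 + T(0, -3)*Y(5) = -10 + (4/7 - 1/7*0*(-3))*(144*5) = -10 + (4/7 + 0)*720 = -10 + (4/7)*720 = -10 + 2880/7 = 2810/7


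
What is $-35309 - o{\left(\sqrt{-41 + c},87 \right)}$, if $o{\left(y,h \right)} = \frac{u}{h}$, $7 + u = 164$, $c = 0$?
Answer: $- \frac{3072040}{87} \approx -35311.0$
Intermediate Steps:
$u = 157$ ($u = -7 + 164 = 157$)
$o{\left(y,h \right)} = \frac{157}{h}$
$-35309 - o{\left(\sqrt{-41 + c},87 \right)} = -35309 - \frac{157}{87} = - \frac{3072040}{87}$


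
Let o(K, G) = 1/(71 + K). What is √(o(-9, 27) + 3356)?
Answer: √12900526/62 ≈ 57.931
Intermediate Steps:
√(o(-9, 27) + 3356) = √(1/(71 - 9) + 3356) = √(1/62 + 3356) = √(208073/62) = √12900526/62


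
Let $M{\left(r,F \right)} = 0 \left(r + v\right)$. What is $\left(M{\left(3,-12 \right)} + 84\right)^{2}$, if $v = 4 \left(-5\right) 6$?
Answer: $7056$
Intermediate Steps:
$v = -120$ ($v = \left(-20\right) 6 = -120$)
$M{\left(r,F \right)} = 0$ ($M{\left(r,F \right)} = 0 \left(r - 120\right) = 0 \left(-120 + r\right) = 0$)
$\left(M{\left(3,-12 \right)} + 84\right)^{2} = \left(0 + 84\right)^{2} = 84^{2} = 7056$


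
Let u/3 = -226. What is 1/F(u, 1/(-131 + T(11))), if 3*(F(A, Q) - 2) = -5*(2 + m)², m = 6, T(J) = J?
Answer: -3/314 ≈ -0.0095541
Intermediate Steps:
u = -678 (u = 3*(-226) = -678)
F(A, Q) = -314/3 (F(A, Q) = 2 + (-5*(2 + 6)²)/3 = 2 + (-5*8²)/3 = 2 + (-5*64)/3 = 2 + (⅓)*(-320) = 2 - 320/3 = -314/3)
1/F(u, 1/(-131 + T(11))) = 1/(-314/3) = -3/314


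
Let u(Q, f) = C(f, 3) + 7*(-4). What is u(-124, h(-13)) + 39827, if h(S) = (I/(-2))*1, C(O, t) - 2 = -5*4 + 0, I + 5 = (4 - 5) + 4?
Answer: 39781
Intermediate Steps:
I = -2 (I = -5 + ((4 - 5) + 4) = -5 + (-1 + 4) = -5 + 3 = -2)
C(O, t) = -18 (C(O, t) = 2 + (-5*4 + 0) = 2 + (-20 + 0) = 2 - 20 = -18)
h(S) = 1 (h(S) = -2/(-2)*1 = -2*(-½)*1 = 1*1 = 1)
u(Q, f) = -46 (u(Q, f) = -18 + 7*(-4) = -18 - 28 = -46)
u(-124, h(-13)) + 39827 = -46 + 39827 = 39781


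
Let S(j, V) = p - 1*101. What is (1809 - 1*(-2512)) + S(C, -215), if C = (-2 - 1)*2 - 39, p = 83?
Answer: 4303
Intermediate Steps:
C = -45 (C = -3*2 - 39 = -6 - 39 = -45)
S(j, V) = -18 (S(j, V) = 83 - 1*101 = 83 - 101 = -18)
(1809 - 1*(-2512)) + S(C, -215) = (1809 - 1*(-2512)) - 18 = (1809 + 2512) - 18 = 4321 - 18 = 4303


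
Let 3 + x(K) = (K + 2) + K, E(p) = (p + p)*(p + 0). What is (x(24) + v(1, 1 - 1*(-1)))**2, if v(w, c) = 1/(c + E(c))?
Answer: 221841/100 ≈ 2218.4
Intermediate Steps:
E(p) = 2*p**2 (E(p) = (2*p)*p = 2*p**2)
x(K) = -1 + 2*K (x(K) = -3 + ((K + 2) + K) = -3 + ((2 + K) + K) = -3 + (2 + 2*K) = -1 + 2*K)
v(w, c) = 1/(c + 2*c**2)
(x(24) + v(1, 1 - 1*(-1)))**2 = ((-1 + 2*24) + 1/((1 - 1*(-1))*(1 + 2*(1 - 1*(-1)))))**2 = ((-1 + 48) + 1/((1 + 1)*(1 + 2*(1 + 1))))**2 = (47 + 1/(2*(1 + 2*2)))**2 = (47 + 1/(2*(1 + 4)))**2 = (47 + (1/2)/5)**2 = (47 + (1/2)*(1/5))**2 = (47 + 1/10)**2 = (471/10)**2 = 221841/100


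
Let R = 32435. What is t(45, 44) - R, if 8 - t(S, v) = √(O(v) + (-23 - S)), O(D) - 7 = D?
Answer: -32427 - I*√17 ≈ -32427.0 - 4.1231*I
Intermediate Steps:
O(D) = 7 + D
t(S, v) = 8 - √(-16 + v - S) (t(S, v) = 8 - √((7 + v) + (-23 - S)) = 8 - √(-16 + v - S))
t(45, 44) - R = (8 - √(-16 + 44 - 1*45)) - 1*32435 = (8 - √(-16 + 44 - 45)) - 32435 = (8 - √(-17)) - 32435 = (8 - I*√17) - 32435 = -32427 - I*√17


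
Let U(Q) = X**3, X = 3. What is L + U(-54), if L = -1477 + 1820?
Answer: 370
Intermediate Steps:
U(Q) = 27 (U(Q) = 3**3 = 27)
L = 343
L + U(-54) = 343 + 27 = 370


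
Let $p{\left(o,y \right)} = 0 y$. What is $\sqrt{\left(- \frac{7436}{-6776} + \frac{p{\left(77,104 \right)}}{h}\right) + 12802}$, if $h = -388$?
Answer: $\frac{\sqrt{303638258}}{154} \approx 113.15$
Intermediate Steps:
$p{\left(o,y \right)} = 0$
$\sqrt{\left(- \frac{7436}{-6776} + \frac{p{\left(77,104 \right)}}{h}\right) + 12802} = \sqrt{\left(- \frac{7436}{-6776} + \frac{0}{-388}\right) + 12802} = \sqrt{\left(\left(-7436\right) \left(- \frac{1}{6776}\right) + 0 \left(- \frac{1}{388}\right)\right) + 12802} = \sqrt{\left(\frac{169}{154} + 0\right) + 12802} = \sqrt{\frac{169}{154} + 12802} = \sqrt{\frac{1971677}{154}} = \frac{\sqrt{303638258}}{154}$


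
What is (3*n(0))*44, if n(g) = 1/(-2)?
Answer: -66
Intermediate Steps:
n(g) = -½
(3*n(0))*44 = (3*(-½))*44 = -3/2*44 = -66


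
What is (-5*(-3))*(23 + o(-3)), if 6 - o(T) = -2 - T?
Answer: 420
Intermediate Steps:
o(T) = 8 + T (o(T) = 6 - (-2 - T) = 6 + (2 + T) = 8 + T)
(-5*(-3))*(23 + o(-3)) = (-5*(-3))*(23 + (8 - 3)) = 15*(23 + 5) = 15*28 = 420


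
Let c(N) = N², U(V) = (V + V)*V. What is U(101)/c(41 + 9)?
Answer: 10201/1250 ≈ 8.1608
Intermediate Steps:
U(V) = 2*V² (U(V) = (2*V)*V = 2*V²)
U(101)/c(41 + 9) = (2*101²)/((41 + 9)²) = (2*10201)/(50²) = 20402/2500 = 20402*(1/2500) = 10201/1250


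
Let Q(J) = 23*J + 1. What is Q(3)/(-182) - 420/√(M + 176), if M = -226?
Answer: -5/13 + 42*I*√2 ≈ -0.38462 + 59.397*I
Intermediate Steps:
Q(J) = 1 + 23*J
Q(3)/(-182) - 420/√(M + 176) = (1 + 23*3)/(-182) - 420/√(-226 + 176) = (1 + 69)*(-1/182) - 420*(-I*√2/10) = 70*(-1/182) - 420*(-I*√2/10) = -5/13 - (-42)*I*√2 = -5/13 + 42*I*√2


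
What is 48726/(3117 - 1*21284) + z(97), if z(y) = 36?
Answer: 605286/18167 ≈ 33.318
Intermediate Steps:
48726/(3117 - 1*21284) + z(97) = 48726/(3117 - 1*21284) + 36 = 48726/(3117 - 21284) + 36 = 48726/(-18167) + 36 = 48726*(-1/18167) + 36 = -48726/18167 + 36 = 605286/18167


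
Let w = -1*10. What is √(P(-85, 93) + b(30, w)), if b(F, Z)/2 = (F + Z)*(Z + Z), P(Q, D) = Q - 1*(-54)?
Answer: I*√831 ≈ 28.827*I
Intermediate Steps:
w = -10
P(Q, D) = 54 + Q (P(Q, D) = Q + 54 = 54 + Q)
b(F, Z) = 4*Z*(F + Z) (b(F, Z) = 2*((F + Z)*(Z + Z)) = 2*((F + Z)*(2*Z)) = 2*(2*Z*(F + Z)) = 4*Z*(F + Z))
√(P(-85, 93) + b(30, w)) = √((54 - 85) + 4*(-10)*(30 - 10)) = √(-31 + 4*(-10)*20) = √(-31 - 800) = √(-831) = I*√831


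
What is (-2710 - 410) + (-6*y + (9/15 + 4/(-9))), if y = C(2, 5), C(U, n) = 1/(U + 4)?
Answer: -140438/45 ≈ -3120.8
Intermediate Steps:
C(U, n) = 1/(4 + U)
y = 1/6 (y = 1/(4 + 2) = 1/6 ≈ 0.16667)
(-2710 - 410) + (-6*y + (9/15 + 4/(-9))) = (-2710 - 410) + (-6*1/6 + (9/15 + 4/(-9))) = -3120 + (-1 + (9*(1/15) + 4*(-1/9))) = -3120 + (-1 + (3/5 - 4/9)) = -3120 + (-1 + 7/45) = -3120 - 38/45 = -140438/45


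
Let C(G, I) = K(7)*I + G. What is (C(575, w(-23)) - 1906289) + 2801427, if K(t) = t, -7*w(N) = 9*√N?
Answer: 895713 - 9*I*√23 ≈ 8.9571e+5 - 43.162*I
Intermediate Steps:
w(N) = -9*√N/7
C(G, I) = G + 7*I (C(G, I) = 7*I + G = G + 7*I)
(C(575, w(-23)) - 1906289) + 2801427 = ((575 + 7*(-9*I*√23/7)) - 1906289) + 2801427 = ((575 - 9*I*√23) - 1906289) + 2801427 = (-1905714 - 9*I*√23) + 2801427 = 895713 - 9*I*√23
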